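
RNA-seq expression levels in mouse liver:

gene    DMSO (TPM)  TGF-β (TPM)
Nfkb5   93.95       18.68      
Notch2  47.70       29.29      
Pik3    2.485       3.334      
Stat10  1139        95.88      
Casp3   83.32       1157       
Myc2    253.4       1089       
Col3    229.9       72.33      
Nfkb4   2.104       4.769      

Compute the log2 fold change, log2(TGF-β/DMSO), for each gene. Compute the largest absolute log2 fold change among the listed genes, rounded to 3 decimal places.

3.796

log2(18.68/93.95) = -2.330  (Nfkb5)
log2(29.29/47.70) = -0.704  (Notch2)
log2(3.334/2.485) = 0.424  (Pik3)
log2(95.88/1139) = -3.570  (Stat10)
log2(1157/83.32) = 3.796  (Casp3)
log2(1089/253.4) = 2.104  (Myc2)
log2(72.33/229.9) = -1.668  (Col3)
log2(4.769/2.104) = 1.181  (Nfkb4)
The largest magnitude belongs to Casp3.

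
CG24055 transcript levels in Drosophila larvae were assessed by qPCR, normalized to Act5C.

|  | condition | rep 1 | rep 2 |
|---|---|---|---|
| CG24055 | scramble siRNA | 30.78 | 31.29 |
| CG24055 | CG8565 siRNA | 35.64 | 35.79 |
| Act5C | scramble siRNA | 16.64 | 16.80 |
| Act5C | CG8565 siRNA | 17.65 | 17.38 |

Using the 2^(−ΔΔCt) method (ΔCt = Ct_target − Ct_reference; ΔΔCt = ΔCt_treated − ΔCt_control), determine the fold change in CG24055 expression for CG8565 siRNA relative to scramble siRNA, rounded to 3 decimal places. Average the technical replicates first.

Mean Ct: CG24055 scramble siRNA 31.035; CG24055 CG8565 siRNA 35.715; Act5C scramble siRNA 16.720; Act5C CG8565 siRNA 17.515
ΔCt(scramble siRNA) = 31.035 − 16.720 = 14.315
ΔCt(CG8565 siRNA) = 35.715 − 17.515 = 18.200
ΔΔCt = 18.200 − 14.315 = 3.885
Fold change = 2^(−3.885) = 0.0677

0.068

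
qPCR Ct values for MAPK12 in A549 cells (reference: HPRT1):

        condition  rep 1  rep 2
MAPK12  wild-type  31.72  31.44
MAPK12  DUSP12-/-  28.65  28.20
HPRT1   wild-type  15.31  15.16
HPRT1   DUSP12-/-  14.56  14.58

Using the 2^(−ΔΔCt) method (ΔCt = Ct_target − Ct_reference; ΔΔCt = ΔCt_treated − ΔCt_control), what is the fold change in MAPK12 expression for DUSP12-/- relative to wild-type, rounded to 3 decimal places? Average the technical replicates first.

Mean Ct: MAPK12 wild-type 31.580; MAPK12 DUSP12-/- 28.425; HPRT1 wild-type 15.235; HPRT1 DUSP12-/- 14.570
ΔCt(wild-type) = 31.580 − 15.235 = 16.345
ΔCt(DUSP12-/-) = 28.425 − 14.570 = 13.855
ΔΔCt = 13.855 − 16.345 = -2.490
Fold change = 2^(−(-2.490)) = 2^2.490 = 5.6178

5.618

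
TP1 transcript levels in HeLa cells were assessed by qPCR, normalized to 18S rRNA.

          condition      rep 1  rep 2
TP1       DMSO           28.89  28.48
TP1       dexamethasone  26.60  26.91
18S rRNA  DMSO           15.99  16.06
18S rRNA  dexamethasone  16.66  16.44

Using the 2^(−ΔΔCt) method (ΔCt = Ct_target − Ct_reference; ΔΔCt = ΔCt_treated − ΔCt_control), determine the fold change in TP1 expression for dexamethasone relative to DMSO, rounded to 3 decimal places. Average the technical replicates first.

5.483

Mean Ct: TP1 DMSO 28.685; TP1 dexamethasone 26.755; 18S rRNA DMSO 16.025; 18S rRNA dexamethasone 16.550
ΔCt(DMSO) = 28.685 − 16.025 = 12.660
ΔCt(dexamethasone) = 26.755 − 16.550 = 10.205
ΔΔCt = 10.205 − 12.660 = -2.455
Fold change = 2^(−(-2.455)) = 2^2.455 = 5.4831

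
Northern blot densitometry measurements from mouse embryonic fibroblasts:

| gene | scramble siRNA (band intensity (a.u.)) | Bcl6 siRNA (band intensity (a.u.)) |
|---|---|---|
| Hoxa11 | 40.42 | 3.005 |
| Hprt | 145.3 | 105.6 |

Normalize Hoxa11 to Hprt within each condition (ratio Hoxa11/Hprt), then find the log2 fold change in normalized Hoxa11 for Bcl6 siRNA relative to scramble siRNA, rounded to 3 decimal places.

-3.289

Hoxa11/Hprt (scramble siRNA) = 40.42 / 145.3 = 0.27818
Hoxa11/Hprt (Bcl6 siRNA) = 3.005 / 105.6 = 0.028456
Fold change = 0.028456 / 0.27818 = 0.1023
log2(0.1023) = -3.2892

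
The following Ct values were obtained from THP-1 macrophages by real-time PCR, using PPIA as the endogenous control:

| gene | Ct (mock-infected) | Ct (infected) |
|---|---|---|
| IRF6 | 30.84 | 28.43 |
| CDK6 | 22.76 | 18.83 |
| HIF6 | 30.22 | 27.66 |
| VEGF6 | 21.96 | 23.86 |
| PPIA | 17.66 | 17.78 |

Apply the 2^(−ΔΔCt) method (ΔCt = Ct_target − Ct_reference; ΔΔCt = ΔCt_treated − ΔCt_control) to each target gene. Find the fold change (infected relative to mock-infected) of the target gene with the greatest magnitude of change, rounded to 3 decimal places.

16.564

IRF6: ΔΔCt = (28.43−17.78) − (30.84−17.66) = 10.65 − 13.18 = -2.53; fold change = 2^2.53 = 5.776
CDK6: ΔΔCt = (18.83−17.78) − (22.76−17.66) = 1.05 − 5.10 = -4.05; fold change = 2^4.05 = 16.564
HIF6: ΔΔCt = (27.66−17.78) − (30.22−17.66) = 9.88 − 12.56 = -2.68; fold change = 2^2.68 = 6.409
VEGF6: ΔΔCt = (23.86−17.78) − (21.96−17.66) = 6.08 − 4.30 = 1.78; fold change = 2^-1.78 = 0.291
CDK6 has the largest |ΔΔCt| = 4.05.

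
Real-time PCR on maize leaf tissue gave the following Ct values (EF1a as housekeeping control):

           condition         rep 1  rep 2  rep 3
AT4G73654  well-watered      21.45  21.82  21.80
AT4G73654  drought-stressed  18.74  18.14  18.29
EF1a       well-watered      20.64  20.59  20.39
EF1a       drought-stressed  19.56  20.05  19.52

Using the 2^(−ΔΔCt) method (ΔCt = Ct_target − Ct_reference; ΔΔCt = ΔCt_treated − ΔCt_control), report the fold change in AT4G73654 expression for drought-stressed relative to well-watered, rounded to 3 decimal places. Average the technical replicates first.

Mean Ct: AT4G73654 well-watered 21.690; AT4G73654 drought-stressed 18.390; EF1a well-watered 20.540; EF1a drought-stressed 19.710
ΔCt(well-watered) = 21.690 − 20.540 = 1.150
ΔCt(drought-stressed) = 18.390 − 19.710 = -1.320
ΔΔCt = -1.320 − 1.150 = -2.470
Fold change = 2^(−(-2.470)) = 2^2.470 = 5.5404

5.540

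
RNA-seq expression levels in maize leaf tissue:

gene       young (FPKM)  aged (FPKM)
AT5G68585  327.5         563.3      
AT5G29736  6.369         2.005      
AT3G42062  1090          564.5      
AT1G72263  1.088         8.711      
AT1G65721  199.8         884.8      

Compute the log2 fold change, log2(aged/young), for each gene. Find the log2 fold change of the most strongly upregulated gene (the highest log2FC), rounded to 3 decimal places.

3.001

log2(563.3/327.5) = 0.782  (AT5G68585)
log2(2.005/6.369) = -1.667  (AT5G29736)
log2(564.5/1090) = -0.949  (AT3G42062)
log2(8.711/1.088) = 3.001  (AT1G72263)
log2(884.8/199.8) = 2.147  (AT1G65721)
AT1G72263 is most strongly upregulated.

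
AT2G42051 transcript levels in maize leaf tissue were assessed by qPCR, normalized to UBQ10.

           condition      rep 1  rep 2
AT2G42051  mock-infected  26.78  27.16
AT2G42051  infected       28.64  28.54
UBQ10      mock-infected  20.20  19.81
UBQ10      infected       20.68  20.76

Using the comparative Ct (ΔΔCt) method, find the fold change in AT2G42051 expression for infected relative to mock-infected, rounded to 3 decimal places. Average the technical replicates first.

Mean Ct: AT2G42051 mock-infected 26.970; AT2G42051 infected 28.590; UBQ10 mock-infected 20.005; UBQ10 infected 20.720
ΔCt(mock-infected) = 26.970 − 20.005 = 6.965
ΔCt(infected) = 28.590 − 20.720 = 7.870
ΔΔCt = 7.870 − 6.965 = 0.905
Fold change = 2^(−0.905) = 0.5340

0.534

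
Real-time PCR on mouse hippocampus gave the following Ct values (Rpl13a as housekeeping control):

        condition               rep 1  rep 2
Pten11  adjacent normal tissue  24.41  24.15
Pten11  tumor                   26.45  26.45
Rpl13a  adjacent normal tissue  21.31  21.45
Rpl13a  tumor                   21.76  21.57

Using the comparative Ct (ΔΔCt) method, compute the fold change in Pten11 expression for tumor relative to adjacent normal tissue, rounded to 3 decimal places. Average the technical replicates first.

0.271

Mean Ct: Pten11 adjacent normal tissue 24.280; Pten11 tumor 26.450; Rpl13a adjacent normal tissue 21.380; Rpl13a tumor 21.665
ΔCt(adjacent normal tissue) = 24.280 − 21.380 = 2.900
ΔCt(tumor) = 26.450 − 21.665 = 4.785
ΔΔCt = 4.785 − 2.900 = 1.885
Fold change = 2^(−1.885) = 0.2707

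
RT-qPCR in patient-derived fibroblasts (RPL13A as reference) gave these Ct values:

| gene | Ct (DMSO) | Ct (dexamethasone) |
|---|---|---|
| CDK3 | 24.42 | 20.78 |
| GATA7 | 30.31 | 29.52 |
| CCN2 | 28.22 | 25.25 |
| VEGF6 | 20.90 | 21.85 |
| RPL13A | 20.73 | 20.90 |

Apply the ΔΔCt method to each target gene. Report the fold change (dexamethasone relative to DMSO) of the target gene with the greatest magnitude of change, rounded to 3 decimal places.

14.026

CDK3: ΔΔCt = (20.78−20.90) − (24.42−20.73) = -0.12 − 3.69 = -3.81; fold change = 2^3.81 = 14.026
GATA7: ΔΔCt = (29.52−20.90) − (30.31−20.73) = 8.62 − 9.58 = -0.96; fold change = 2^0.96 = 1.945
CCN2: ΔΔCt = (25.25−20.90) − (28.22−20.73) = 4.35 − 7.49 = -3.14; fold change = 2^3.14 = 8.815
VEGF6: ΔΔCt = (21.85−20.90) − (20.90−20.73) = 0.95 − 0.17 = 0.78; fold change = 2^-0.78 = 0.582
CDK3 has the largest |ΔΔCt| = 3.81.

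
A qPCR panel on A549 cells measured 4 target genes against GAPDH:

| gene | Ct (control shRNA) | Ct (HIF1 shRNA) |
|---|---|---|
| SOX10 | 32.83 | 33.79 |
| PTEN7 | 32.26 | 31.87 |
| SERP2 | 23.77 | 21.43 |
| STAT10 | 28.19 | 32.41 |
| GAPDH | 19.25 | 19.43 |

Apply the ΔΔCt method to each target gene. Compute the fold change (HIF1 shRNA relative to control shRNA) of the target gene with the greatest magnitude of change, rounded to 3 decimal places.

SOX10: ΔΔCt = (33.79−19.43) − (32.83−19.25) = 14.36 − 13.58 = 0.78; fold change = 2^-0.78 = 0.582
PTEN7: ΔΔCt = (31.87−19.43) − (32.26−19.25) = 12.44 − 13.01 = -0.57; fold change = 2^0.57 = 1.485
SERP2: ΔΔCt = (21.43−19.43) − (23.77−19.25) = 2.00 − 4.52 = -2.52; fold change = 2^2.52 = 5.736
STAT10: ΔΔCt = (32.41−19.43) − (28.19−19.25) = 12.98 − 8.94 = 4.04; fold change = 2^-4.04 = 0.061
STAT10 has the largest |ΔΔCt| = 4.04.

0.061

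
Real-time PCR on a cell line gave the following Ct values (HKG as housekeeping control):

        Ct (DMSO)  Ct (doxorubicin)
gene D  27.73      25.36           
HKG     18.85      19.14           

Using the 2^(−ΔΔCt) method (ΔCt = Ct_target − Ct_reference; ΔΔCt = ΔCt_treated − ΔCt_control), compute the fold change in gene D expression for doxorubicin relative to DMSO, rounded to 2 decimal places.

6.32

ΔCt(DMSO) = 27.730 − 18.850 = 8.880
ΔCt(doxorubicin) = 25.360 − 19.140 = 6.220
ΔΔCt = 6.220 − 8.880 = -2.660
Fold change = 2^(−(-2.660)) = 2^2.660 = 6.320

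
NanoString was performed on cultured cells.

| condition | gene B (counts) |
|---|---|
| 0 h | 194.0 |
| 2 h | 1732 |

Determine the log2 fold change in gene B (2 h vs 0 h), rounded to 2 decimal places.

Fold change = 1732 / 194.0 = 8.9278
log2(8.9278) = 3.158

3.16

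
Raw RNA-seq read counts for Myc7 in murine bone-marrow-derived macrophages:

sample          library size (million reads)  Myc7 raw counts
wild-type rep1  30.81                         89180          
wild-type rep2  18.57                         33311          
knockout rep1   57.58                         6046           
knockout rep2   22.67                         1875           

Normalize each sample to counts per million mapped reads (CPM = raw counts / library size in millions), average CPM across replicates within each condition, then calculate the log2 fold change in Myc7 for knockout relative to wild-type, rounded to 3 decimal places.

-4.642

CPM(wild-type rep1) = 89180 / 30.81 = 2894.5148
CPM(wild-type rep2) = 33311 / 18.57 = 1793.8072
CPM(knockout rep1) = 6046 / 57.58 = 105.0017
CPM(knockout rep2) = 1875 / 22.67 = 82.7084
mean CPM(wild-type) = 2344.1610; mean CPM(knockout) = 93.8551
Fold change = 93.8551 / 2344.1610 = 0.04004
log2(0.04004) = -4.6425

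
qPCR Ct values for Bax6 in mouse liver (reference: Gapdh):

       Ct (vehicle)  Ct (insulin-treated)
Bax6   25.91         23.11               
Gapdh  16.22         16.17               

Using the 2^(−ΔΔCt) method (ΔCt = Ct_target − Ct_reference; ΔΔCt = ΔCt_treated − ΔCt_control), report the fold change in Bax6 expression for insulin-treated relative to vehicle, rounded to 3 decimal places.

6.727

ΔCt(vehicle) = 25.910 − 16.220 = 9.690
ΔCt(insulin-treated) = 23.110 − 16.170 = 6.940
ΔΔCt = 6.940 − 9.690 = -2.750
Fold change = 2^(−(-2.750)) = 2^2.750 = 6.7272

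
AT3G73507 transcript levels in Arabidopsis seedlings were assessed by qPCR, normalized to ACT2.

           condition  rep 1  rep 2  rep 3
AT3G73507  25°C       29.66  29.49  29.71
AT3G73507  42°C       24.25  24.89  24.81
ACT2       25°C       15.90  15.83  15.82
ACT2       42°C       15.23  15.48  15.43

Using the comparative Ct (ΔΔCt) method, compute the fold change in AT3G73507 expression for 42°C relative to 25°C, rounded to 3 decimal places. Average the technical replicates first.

Mean Ct: AT3G73507 25°C 29.620; AT3G73507 42°C 24.650; ACT2 25°C 15.850; ACT2 42°C 15.380
ΔCt(25°C) = 29.620 − 15.850 = 13.770
ΔCt(42°C) = 24.650 − 15.380 = 9.270
ΔΔCt = 9.270 − 13.770 = -4.500
Fold change = 2^(−(-4.500)) = 2^4.500 = 22.6274

22.627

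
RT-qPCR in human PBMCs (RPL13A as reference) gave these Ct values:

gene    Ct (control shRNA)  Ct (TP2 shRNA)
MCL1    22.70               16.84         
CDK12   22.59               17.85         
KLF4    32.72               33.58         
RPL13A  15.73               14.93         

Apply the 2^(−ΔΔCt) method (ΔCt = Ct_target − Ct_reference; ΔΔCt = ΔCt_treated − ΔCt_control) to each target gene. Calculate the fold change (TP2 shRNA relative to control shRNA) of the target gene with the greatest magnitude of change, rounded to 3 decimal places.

33.359

MCL1: ΔΔCt = (16.84−14.93) − (22.70−15.73) = 1.91 − 6.97 = -5.06; fold change = 2^5.06 = 33.359
CDK12: ΔΔCt = (17.85−14.93) − (22.59−15.73) = 2.92 − 6.86 = -3.94; fold change = 2^3.94 = 15.348
KLF4: ΔΔCt = (33.58−14.93) − (32.72−15.73) = 18.65 − 16.99 = 1.66; fold change = 2^-1.66 = 0.316
MCL1 has the largest |ΔΔCt| = 5.06.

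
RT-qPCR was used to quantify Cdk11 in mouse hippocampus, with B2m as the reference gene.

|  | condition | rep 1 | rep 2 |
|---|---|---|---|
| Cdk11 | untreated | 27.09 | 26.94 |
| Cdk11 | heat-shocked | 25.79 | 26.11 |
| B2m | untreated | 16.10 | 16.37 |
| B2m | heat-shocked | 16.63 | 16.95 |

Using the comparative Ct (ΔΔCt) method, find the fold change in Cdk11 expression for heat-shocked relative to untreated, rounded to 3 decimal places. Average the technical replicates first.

Mean Ct: Cdk11 untreated 27.015; Cdk11 heat-shocked 25.950; B2m untreated 16.235; B2m heat-shocked 16.790
ΔCt(untreated) = 27.015 − 16.235 = 10.780
ΔCt(heat-shocked) = 25.950 − 16.790 = 9.160
ΔΔCt = 9.160 − 10.780 = -1.620
Fold change = 2^(−(-1.620)) = 2^1.620 = 3.0738

3.074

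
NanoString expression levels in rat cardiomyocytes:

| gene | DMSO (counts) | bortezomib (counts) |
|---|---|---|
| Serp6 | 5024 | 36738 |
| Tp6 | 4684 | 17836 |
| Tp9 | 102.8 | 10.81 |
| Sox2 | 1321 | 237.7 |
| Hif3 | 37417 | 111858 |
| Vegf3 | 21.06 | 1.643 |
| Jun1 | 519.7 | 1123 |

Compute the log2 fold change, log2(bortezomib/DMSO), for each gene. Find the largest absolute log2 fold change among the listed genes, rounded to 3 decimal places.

log2(36738/5024) = 2.870  (Serp6)
log2(17836/4684) = 1.929  (Tp6)
log2(10.81/102.8) = -3.249  (Tp9)
log2(237.7/1321) = -2.474  (Sox2)
log2(111858/37417) = 1.580  (Hif3)
log2(1.643/21.06) = -3.680  (Vegf3)
log2(1123/519.7) = 1.112  (Jun1)
The largest magnitude belongs to Vegf3.

3.680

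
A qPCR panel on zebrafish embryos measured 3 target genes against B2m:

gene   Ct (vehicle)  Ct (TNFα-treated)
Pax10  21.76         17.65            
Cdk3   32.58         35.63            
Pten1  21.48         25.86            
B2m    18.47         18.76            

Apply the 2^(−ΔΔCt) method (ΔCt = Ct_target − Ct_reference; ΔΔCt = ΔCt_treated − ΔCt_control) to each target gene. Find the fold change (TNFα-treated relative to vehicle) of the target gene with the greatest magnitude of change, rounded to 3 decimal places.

Pax10: ΔΔCt = (17.65−18.76) − (21.76−18.47) = -1.11 − 3.29 = -4.40; fold change = 2^4.40 = 21.112
Cdk3: ΔΔCt = (35.63−18.76) − (32.58−18.47) = 16.87 − 14.11 = 2.76; fold change = 2^-2.76 = 0.148
Pten1: ΔΔCt = (25.86−18.76) − (21.48−18.47) = 7.10 − 3.01 = 4.09; fold change = 2^-4.09 = 0.059
Pax10 has the largest |ΔΔCt| = 4.40.

21.112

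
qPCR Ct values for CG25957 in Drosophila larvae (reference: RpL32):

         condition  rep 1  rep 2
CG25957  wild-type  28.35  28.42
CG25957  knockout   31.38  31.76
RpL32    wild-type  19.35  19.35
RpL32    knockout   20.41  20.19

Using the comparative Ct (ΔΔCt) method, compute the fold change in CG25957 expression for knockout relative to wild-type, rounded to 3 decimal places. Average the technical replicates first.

0.212

Mean Ct: CG25957 wild-type 28.385; CG25957 knockout 31.570; RpL32 wild-type 19.350; RpL32 knockout 20.300
ΔCt(wild-type) = 28.385 − 19.350 = 9.035
ΔCt(knockout) = 31.570 − 20.300 = 11.270
ΔΔCt = 11.270 − 9.035 = 2.235
Fold change = 2^(−2.235) = 0.2124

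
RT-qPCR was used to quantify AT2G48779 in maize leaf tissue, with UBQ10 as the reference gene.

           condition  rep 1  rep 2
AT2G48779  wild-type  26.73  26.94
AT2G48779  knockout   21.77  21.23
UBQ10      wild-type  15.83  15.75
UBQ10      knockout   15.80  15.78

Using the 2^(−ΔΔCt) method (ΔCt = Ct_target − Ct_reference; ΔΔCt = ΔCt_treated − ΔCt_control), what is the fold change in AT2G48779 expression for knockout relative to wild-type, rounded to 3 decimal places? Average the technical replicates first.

40.364

Mean Ct: AT2G48779 wild-type 26.835; AT2G48779 knockout 21.500; UBQ10 wild-type 15.790; UBQ10 knockout 15.790
ΔCt(wild-type) = 26.835 − 15.790 = 11.045
ΔCt(knockout) = 21.500 − 15.790 = 5.710
ΔΔCt = 5.710 − 11.045 = -5.335
Fold change = 2^(−(-5.335)) = 2^5.335 = 40.3641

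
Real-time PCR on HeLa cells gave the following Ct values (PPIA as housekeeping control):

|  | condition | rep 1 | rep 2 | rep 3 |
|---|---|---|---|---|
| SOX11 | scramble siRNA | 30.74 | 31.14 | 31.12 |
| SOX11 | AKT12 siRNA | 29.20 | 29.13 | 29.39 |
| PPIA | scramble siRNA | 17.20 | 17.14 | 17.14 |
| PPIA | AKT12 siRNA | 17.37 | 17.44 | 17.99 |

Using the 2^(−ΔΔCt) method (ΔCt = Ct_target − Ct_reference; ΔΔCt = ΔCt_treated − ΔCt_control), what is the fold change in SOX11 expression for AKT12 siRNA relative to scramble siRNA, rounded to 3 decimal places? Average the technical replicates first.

4.595

Mean Ct: SOX11 scramble siRNA 31.000; SOX11 AKT12 siRNA 29.240; PPIA scramble siRNA 17.160; PPIA AKT12 siRNA 17.600
ΔCt(scramble siRNA) = 31.000 − 17.160 = 13.840
ΔCt(AKT12 siRNA) = 29.240 − 17.600 = 11.640
ΔΔCt = 11.640 − 13.840 = -2.200
Fold change = 2^(−(-2.200)) = 2^2.200 = 4.5948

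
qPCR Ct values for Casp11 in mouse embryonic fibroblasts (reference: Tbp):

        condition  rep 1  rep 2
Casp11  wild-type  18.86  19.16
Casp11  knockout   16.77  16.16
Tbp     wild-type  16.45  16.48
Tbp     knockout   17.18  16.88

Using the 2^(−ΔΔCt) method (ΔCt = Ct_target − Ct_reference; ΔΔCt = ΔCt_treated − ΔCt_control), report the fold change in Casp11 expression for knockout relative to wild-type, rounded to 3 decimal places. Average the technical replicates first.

Mean Ct: Casp11 wild-type 19.010; Casp11 knockout 16.465; Tbp wild-type 16.465; Tbp knockout 17.030
ΔCt(wild-type) = 19.010 − 16.465 = 2.545
ΔCt(knockout) = 16.465 − 17.030 = -0.565
ΔΔCt = -0.565 − 2.545 = -3.110
Fold change = 2^(−(-3.110)) = 2^3.110 = 8.6338

8.634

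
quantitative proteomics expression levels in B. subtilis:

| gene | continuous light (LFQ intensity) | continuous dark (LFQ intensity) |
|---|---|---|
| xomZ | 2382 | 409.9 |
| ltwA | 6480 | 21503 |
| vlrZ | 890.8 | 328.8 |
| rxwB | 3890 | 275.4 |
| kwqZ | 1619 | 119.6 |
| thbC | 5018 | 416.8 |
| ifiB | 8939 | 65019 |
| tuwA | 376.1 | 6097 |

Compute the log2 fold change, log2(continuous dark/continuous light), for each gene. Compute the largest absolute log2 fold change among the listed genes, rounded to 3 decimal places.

4.019

log2(409.9/2382) = -2.539  (xomZ)
log2(21503/6480) = 1.730  (ltwA)
log2(328.8/890.8) = -1.438  (vlrZ)
log2(275.4/3890) = -3.820  (rxwB)
log2(119.6/1619) = -3.759  (kwqZ)
log2(416.8/5018) = -3.590  (thbC)
log2(65019/8939) = 2.863  (ifiB)
log2(6097/376.1) = 4.019  (tuwA)
The largest magnitude belongs to tuwA.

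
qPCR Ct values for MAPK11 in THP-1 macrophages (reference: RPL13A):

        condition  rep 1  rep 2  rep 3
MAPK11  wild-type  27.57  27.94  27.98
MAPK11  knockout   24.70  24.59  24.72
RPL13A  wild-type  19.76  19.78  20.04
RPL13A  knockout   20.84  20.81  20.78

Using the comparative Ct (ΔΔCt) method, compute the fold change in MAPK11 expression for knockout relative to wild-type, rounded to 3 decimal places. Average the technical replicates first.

Mean Ct: MAPK11 wild-type 27.830; MAPK11 knockout 24.670; RPL13A wild-type 19.860; RPL13A knockout 20.810
ΔCt(wild-type) = 27.830 − 19.860 = 7.970
ΔCt(knockout) = 24.670 − 20.810 = 3.860
ΔΔCt = 3.860 − 7.970 = -4.110
Fold change = 2^(−(-4.110)) = 2^4.110 = 17.2677

17.268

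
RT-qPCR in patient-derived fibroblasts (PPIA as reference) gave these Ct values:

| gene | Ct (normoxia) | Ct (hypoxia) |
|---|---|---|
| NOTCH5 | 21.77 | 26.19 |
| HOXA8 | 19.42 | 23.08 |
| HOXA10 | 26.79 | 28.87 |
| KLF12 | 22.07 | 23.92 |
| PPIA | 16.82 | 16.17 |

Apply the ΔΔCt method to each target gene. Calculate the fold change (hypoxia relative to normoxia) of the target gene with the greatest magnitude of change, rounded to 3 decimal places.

0.030

NOTCH5: ΔΔCt = (26.19−16.17) − (21.77−16.82) = 10.02 − 4.95 = 5.07; fold change = 2^-5.07 = 0.030
HOXA8: ΔΔCt = (23.08−16.17) − (19.42−16.82) = 6.91 − 2.60 = 4.31; fold change = 2^-4.31 = 0.050
HOXA10: ΔΔCt = (28.87−16.17) − (26.79−16.82) = 12.70 − 9.97 = 2.73; fold change = 2^-2.73 = 0.151
KLF12: ΔΔCt = (23.92−16.17) − (22.07−16.82) = 7.75 − 5.25 = 2.50; fold change = 2^-2.50 = 0.177
NOTCH5 has the largest |ΔΔCt| = 5.07.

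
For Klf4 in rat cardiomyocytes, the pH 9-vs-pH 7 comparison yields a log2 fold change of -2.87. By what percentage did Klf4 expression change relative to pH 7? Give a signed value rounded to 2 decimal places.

-86.32%

Fold change = 2^(-2.87) = 0.1368
Percent change = (FC − 1) × 100% = (0.1368 − 1) × 100 = -86.32%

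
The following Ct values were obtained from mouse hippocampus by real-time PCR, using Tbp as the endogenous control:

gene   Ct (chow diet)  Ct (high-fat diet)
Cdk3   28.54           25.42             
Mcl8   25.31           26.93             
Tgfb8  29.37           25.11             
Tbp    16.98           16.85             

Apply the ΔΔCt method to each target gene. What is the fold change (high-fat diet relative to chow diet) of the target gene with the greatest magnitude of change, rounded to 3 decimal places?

17.509

Cdk3: ΔΔCt = (25.42−16.85) − (28.54−16.98) = 8.57 − 11.56 = -2.99; fold change = 2^2.99 = 7.945
Mcl8: ΔΔCt = (26.93−16.85) − (25.31−16.98) = 10.08 − 8.33 = 1.75; fold change = 2^-1.75 = 0.297
Tgfb8: ΔΔCt = (25.11−16.85) − (29.37−16.98) = 8.26 − 12.39 = -4.13; fold change = 2^4.13 = 17.509
Tgfb8 has the largest |ΔΔCt| = 4.13.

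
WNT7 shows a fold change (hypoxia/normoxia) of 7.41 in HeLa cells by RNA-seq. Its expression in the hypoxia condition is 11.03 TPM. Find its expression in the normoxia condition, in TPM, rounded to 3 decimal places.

1.489

normoxia expression = 11.03 / 7.41 = 1.489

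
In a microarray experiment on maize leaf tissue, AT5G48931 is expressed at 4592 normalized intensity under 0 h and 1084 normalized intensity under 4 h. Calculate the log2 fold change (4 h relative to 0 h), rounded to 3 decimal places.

-2.083

Fold change = 1084 / 4592 = 0.2361
log2(0.2361) = -2.0828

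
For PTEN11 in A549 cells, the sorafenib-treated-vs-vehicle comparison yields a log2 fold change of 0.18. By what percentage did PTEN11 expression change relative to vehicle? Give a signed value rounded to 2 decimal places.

Fold change = 2^(0.18) = 1.1329
Percent change = (FC − 1) × 100% = (1.1329 − 1) × 100 = 13.29%

13.29%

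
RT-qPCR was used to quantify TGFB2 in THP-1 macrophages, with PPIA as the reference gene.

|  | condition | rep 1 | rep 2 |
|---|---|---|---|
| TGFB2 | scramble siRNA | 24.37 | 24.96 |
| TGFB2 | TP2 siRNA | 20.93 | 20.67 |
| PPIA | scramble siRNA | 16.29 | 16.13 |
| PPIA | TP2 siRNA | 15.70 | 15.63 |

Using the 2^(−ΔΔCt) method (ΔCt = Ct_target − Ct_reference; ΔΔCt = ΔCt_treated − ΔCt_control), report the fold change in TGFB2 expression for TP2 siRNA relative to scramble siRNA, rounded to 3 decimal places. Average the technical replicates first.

9.987

Mean Ct: TGFB2 scramble siRNA 24.665; TGFB2 TP2 siRNA 20.800; PPIA scramble siRNA 16.210; PPIA TP2 siRNA 15.665
ΔCt(scramble siRNA) = 24.665 − 16.210 = 8.455
ΔCt(TP2 siRNA) = 20.800 − 15.665 = 5.135
ΔΔCt = 5.135 − 8.455 = -3.320
Fold change = 2^(−(-3.320)) = 2^3.320 = 9.9866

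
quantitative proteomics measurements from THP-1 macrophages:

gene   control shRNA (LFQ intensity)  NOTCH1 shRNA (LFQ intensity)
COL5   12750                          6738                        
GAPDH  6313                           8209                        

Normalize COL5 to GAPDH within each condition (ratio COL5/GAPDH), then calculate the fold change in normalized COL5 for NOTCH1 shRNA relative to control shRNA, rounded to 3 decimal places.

0.406

COL5/GAPDH (control shRNA) = 12750 / 6313 = 2.0196
COL5/GAPDH (NOTCH1 shRNA) = 6738 / 8209 = 0.82081
Fold change = 0.82081 / 2.0196 = 0.4064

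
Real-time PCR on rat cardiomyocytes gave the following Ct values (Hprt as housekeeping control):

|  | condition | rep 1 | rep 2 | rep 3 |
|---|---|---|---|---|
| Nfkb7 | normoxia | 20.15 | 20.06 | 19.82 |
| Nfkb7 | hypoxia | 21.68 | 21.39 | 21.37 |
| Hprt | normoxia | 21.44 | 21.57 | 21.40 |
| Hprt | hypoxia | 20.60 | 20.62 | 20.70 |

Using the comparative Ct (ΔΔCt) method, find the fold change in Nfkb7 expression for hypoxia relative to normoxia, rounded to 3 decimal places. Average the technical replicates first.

Mean Ct: Nfkb7 normoxia 20.010; Nfkb7 hypoxia 21.480; Hprt normoxia 21.470; Hprt hypoxia 20.640
ΔCt(normoxia) = 20.010 − 21.470 = -1.460
ΔCt(hypoxia) = 21.480 − 20.640 = 0.840
ΔΔCt = 0.840 − (-1.460) = 2.300
Fold change = 2^(−2.300) = 0.2031

0.203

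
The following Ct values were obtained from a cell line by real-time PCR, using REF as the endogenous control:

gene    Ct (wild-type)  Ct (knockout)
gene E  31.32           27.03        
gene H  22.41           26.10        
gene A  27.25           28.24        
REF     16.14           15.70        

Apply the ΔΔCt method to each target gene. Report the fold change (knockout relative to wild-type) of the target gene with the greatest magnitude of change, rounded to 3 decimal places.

gene E: ΔΔCt = (27.03−15.70) − (31.32−16.14) = 11.33 − 15.18 = -3.85; fold change = 2^3.85 = 14.420
gene H: ΔΔCt = (26.10−15.70) − (22.41−16.14) = 10.40 − 6.27 = 4.13; fold change = 2^-4.13 = 0.057
gene A: ΔΔCt = (28.24−15.70) − (27.25−16.14) = 12.54 − 11.11 = 1.43; fold change = 2^-1.43 = 0.371
gene H has the largest |ΔΔCt| = 4.13.

0.057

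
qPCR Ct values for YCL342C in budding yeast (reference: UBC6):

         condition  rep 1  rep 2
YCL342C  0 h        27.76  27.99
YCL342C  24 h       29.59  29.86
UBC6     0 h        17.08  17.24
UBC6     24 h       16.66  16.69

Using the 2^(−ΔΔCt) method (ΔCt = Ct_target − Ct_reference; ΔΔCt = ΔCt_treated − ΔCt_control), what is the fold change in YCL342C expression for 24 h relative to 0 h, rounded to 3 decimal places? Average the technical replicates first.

Mean Ct: YCL342C 0 h 27.875; YCL342C 24 h 29.725; UBC6 0 h 17.160; UBC6 24 h 16.675
ΔCt(0 h) = 27.875 − 17.160 = 10.715
ΔCt(24 h) = 29.725 − 16.675 = 13.050
ΔΔCt = 13.050 − 10.715 = 2.335
Fold change = 2^(−2.335) = 0.1982

0.198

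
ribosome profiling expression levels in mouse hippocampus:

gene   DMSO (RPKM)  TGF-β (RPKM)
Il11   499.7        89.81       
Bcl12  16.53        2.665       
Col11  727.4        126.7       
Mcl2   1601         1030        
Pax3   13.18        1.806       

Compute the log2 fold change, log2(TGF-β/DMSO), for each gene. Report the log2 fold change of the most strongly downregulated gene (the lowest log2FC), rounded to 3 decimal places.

log2(89.81/499.7) = -2.476  (Il11)
log2(2.665/16.53) = -2.633  (Bcl12)
log2(126.7/727.4) = -2.521  (Col11)
log2(1030/1601) = -0.636  (Mcl2)
log2(1.806/13.18) = -2.867  (Pax3)
Pax3 is most strongly downregulated.

-2.867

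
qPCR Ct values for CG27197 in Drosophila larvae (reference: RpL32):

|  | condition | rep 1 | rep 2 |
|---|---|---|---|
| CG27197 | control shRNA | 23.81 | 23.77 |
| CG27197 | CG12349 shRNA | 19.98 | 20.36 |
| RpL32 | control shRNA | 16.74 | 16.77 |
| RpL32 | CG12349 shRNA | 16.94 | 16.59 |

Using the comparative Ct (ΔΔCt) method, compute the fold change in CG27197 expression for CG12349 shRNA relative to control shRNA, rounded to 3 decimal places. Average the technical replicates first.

12.381

Mean Ct: CG27197 control shRNA 23.790; CG27197 CG12349 shRNA 20.170; RpL32 control shRNA 16.755; RpL32 CG12349 shRNA 16.765
ΔCt(control shRNA) = 23.790 − 16.755 = 7.035
ΔCt(CG12349 shRNA) = 20.170 − 16.765 = 3.405
ΔΔCt = 3.405 − 7.035 = -3.630
Fold change = 2^(−(-3.630)) = 2^3.630 = 12.3805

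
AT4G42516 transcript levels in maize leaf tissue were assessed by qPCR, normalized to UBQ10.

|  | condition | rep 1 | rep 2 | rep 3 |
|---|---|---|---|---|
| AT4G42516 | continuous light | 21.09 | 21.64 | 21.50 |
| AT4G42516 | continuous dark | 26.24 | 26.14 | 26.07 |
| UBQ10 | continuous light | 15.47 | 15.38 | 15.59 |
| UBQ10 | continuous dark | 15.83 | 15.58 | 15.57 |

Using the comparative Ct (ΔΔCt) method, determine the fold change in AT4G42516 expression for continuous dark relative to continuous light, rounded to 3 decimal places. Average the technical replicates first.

Mean Ct: AT4G42516 continuous light 21.410; AT4G42516 continuous dark 26.150; UBQ10 continuous light 15.480; UBQ10 continuous dark 15.660
ΔCt(continuous light) = 21.410 − 15.480 = 5.930
ΔCt(continuous dark) = 26.150 − 15.660 = 10.490
ΔΔCt = 10.490 − 5.930 = 4.560
Fold change = 2^(−4.560) = 0.0424

0.042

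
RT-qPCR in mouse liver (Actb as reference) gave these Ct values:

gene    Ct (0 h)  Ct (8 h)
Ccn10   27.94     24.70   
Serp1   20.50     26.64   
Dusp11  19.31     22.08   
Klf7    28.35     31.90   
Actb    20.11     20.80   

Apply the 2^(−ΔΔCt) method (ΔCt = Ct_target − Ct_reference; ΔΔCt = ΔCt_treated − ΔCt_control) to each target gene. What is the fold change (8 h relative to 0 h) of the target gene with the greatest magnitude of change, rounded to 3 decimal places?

0.023

Ccn10: ΔΔCt = (24.70−20.80) − (27.94−20.11) = 3.90 − 7.83 = -3.93; fold change = 2^3.93 = 15.242
Serp1: ΔΔCt = (26.64−20.80) − (20.50−20.11) = 5.84 − 0.39 = 5.45; fold change = 2^-5.45 = 0.023
Dusp11: ΔΔCt = (22.08−20.80) − (19.31−20.11) = 1.28 − (-0.80) = 2.08; fold change = 2^-2.08 = 0.237
Klf7: ΔΔCt = (31.90−20.80) − (28.35−20.11) = 11.10 − 8.24 = 2.86; fold change = 2^-2.86 = 0.138
Serp1 has the largest |ΔΔCt| = 5.45.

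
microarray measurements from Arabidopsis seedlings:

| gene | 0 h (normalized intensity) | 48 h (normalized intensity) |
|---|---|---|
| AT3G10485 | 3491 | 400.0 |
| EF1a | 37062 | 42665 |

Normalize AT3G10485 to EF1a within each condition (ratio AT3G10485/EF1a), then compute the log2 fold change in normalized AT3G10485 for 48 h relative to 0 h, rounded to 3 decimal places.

-3.329

AT3G10485/EF1a (0 h) = 3491 / 37062 = 0.094194
AT3G10485/EF1a (48 h) = 400.0 / 42665 = 0.0093754
Fold change = 0.0093754 / 0.094194 = 0.0995
log2(0.0995) = -3.3287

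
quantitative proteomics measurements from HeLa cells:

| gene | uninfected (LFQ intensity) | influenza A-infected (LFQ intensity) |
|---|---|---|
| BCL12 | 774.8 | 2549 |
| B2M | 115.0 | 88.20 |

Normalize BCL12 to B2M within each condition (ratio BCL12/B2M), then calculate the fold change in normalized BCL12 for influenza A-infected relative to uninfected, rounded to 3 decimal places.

4.290

BCL12/B2M (uninfected) = 774.8 / 115.0 = 6.7374
BCL12/B2M (influenza A-infected) = 2549 / 88.20 = 28.9
Fold change = 28.9 / 6.7374 = 4.2895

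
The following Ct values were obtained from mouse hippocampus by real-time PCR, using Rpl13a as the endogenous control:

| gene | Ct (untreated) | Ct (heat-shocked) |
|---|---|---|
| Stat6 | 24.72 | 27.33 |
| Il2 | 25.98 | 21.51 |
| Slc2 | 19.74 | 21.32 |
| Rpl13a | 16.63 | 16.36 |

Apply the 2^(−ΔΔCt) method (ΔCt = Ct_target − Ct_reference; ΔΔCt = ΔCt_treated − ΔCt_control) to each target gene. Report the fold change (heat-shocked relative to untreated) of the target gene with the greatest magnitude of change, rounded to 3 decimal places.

18.379

Stat6: ΔΔCt = (27.33−16.36) − (24.72−16.63) = 10.97 − 8.09 = 2.88; fold change = 2^-2.88 = 0.136
Il2: ΔΔCt = (21.51−16.36) − (25.98−16.63) = 5.15 − 9.35 = -4.20; fold change = 2^4.20 = 18.379
Slc2: ΔΔCt = (21.32−16.36) − (19.74−16.63) = 4.96 − 3.11 = 1.85; fold change = 2^-1.85 = 0.277
Il2 has the largest |ΔΔCt| = 4.20.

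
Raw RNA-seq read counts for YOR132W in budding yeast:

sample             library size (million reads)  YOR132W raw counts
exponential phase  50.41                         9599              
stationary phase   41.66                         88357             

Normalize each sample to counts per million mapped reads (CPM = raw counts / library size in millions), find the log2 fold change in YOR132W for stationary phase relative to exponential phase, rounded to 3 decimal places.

3.477

CPM(exponential phase) = 9599 / 50.41 = 190.4186
CPM(stationary phase) = 88357 / 41.66 = 2120.9073
Fold change = 2120.9073 / 190.4186 = 11.13813
log2(11.13813) = 3.4774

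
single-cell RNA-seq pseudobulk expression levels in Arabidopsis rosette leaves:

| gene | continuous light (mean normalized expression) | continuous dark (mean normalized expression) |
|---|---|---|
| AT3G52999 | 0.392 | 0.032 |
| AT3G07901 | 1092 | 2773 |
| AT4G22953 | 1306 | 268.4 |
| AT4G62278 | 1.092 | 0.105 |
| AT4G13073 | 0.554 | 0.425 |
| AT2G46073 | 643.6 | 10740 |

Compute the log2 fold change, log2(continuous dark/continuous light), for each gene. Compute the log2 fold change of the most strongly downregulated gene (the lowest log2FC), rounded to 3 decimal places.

log2(0.032/0.392) = -3.615  (AT3G52999)
log2(2773/1092) = 1.344  (AT3G07901)
log2(268.4/1306) = -2.283  (AT4G22953)
log2(0.105/1.092) = -3.379  (AT4G62278)
log2(0.425/0.554) = -0.382  (AT4G13073)
log2(10740/643.6) = 4.061  (AT2G46073)
AT3G52999 is most strongly downregulated.

-3.615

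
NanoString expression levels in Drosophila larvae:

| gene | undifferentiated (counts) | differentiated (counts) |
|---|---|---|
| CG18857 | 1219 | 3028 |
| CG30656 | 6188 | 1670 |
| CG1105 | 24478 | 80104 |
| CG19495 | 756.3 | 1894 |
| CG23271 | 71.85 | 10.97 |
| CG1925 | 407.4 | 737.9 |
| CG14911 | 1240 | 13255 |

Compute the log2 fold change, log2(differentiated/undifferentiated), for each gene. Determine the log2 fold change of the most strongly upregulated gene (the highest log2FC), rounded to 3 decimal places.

3.418

log2(3028/1219) = 1.313  (CG18857)
log2(1670/6188) = -1.890  (CG30656)
log2(80104/24478) = 1.710  (CG1105)
log2(1894/756.3) = 1.324  (CG19495)
log2(10.97/71.85) = -2.711  (CG23271)
log2(737.9/407.4) = 0.857  (CG1925)
log2(13255/1240) = 3.418  (CG14911)
CG14911 is most strongly upregulated.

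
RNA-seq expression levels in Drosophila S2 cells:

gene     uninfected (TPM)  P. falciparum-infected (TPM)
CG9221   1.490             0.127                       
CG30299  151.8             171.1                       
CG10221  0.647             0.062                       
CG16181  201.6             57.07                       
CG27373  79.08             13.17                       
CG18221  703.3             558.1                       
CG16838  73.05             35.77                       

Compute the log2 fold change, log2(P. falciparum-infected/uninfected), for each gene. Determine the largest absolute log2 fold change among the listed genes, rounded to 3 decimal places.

log2(0.127/1.490) = -3.552  (CG9221)
log2(171.1/151.8) = 0.173  (CG30299)
log2(0.062/0.647) = -3.383  (CG10221)
log2(57.07/201.6) = -1.821  (CG16181)
log2(13.17/79.08) = -2.586  (CG27373)
log2(558.1/703.3) = -0.334  (CG18221)
log2(35.77/73.05) = -1.030  (CG16838)
The largest magnitude belongs to CG9221.

3.552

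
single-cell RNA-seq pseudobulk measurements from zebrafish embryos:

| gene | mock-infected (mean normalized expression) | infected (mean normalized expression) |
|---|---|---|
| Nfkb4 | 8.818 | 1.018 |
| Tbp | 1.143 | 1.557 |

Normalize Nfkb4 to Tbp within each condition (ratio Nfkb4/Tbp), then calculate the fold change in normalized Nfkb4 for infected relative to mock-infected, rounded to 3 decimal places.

Nfkb4/Tbp (mock-infected) = 8.818 / 1.143 = 7.7148
Nfkb4/Tbp (infected) = 1.018 / 1.557 = 0.65382
Fold change = 0.65382 / 7.7148 = 0.0847

0.085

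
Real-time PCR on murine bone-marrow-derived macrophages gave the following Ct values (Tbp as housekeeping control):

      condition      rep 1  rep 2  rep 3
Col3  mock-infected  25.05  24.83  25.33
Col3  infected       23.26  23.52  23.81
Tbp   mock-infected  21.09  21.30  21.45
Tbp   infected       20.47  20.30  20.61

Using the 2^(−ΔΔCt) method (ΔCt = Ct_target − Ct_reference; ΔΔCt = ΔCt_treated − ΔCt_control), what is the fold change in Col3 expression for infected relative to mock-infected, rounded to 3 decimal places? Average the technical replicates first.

1.647

Mean Ct: Col3 mock-infected 25.070; Col3 infected 23.530; Tbp mock-infected 21.280; Tbp infected 20.460
ΔCt(mock-infected) = 25.070 − 21.280 = 3.790
ΔCt(infected) = 23.530 − 20.460 = 3.070
ΔΔCt = 3.070 − 3.790 = -0.720
Fold change = 2^(−(-0.720)) = 2^0.720 = 1.6472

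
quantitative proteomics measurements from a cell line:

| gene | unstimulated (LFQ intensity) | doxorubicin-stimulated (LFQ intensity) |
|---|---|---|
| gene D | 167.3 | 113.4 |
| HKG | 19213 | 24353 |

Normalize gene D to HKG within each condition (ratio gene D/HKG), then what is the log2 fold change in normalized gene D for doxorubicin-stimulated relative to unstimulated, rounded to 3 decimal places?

-0.903

gene D/HKG (unstimulated) = 167.3 / 19213 = 0.0087076
gene D/HKG (doxorubicin-stimulated) = 113.4 / 24353 = 0.0046565
Fold change = 0.0046565 / 0.0087076 = 0.5348
log2(0.5348) = -0.9030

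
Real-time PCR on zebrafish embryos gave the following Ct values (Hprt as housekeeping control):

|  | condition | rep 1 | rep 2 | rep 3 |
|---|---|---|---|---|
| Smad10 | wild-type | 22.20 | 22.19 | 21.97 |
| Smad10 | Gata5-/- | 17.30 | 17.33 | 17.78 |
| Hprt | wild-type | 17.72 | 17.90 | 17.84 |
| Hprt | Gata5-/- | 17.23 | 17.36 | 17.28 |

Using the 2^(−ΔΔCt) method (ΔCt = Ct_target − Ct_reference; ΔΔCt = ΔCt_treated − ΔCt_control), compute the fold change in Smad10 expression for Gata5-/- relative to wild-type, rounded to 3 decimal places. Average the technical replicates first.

17.388

Mean Ct: Smad10 wild-type 22.120; Smad10 Gata5-/- 17.470; Hprt wild-type 17.820; Hprt Gata5-/- 17.290
ΔCt(wild-type) = 22.120 − 17.820 = 4.300
ΔCt(Gata5-/-) = 17.470 − 17.290 = 0.180
ΔΔCt = 0.180 − 4.300 = -4.120
Fold change = 2^(−(-4.120)) = 2^4.120 = 17.3878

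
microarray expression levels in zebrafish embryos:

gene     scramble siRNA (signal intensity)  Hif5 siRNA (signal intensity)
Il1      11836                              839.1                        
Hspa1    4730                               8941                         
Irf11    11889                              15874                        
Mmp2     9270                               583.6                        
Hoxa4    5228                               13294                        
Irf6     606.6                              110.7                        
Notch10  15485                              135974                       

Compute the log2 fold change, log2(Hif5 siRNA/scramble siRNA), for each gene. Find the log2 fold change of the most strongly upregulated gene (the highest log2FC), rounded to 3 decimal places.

log2(839.1/11836) = -3.818  (Il1)
log2(8941/4730) = 0.919  (Hspa1)
log2(15874/11889) = 0.417  (Irf11)
log2(583.6/9270) = -3.990  (Mmp2)
log2(13294/5228) = 1.346  (Hoxa4)
log2(110.7/606.6) = -2.454  (Irf6)
log2(135974/15485) = 3.134  (Notch10)
Notch10 is most strongly upregulated.

3.134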